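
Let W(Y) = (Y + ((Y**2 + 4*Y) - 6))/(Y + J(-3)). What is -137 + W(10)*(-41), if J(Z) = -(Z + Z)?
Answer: -506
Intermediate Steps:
J(Z) = -2*Z
W(Y) = (-6 + Y**2 + 5*Y)/(6 + Y) (W(Y) = (Y + ((Y**2 + 4*Y) - 6))/(Y - 2*(-3)) = (Y + (-6 + Y**2 + 4*Y))/(Y + 6) = (-6 + Y**2 + 5*Y)/(6 + Y))
-137 + W(10)*(-41) = -137 + (-1 + 10)*(-41) = -137 + 9*(-41) = -137 - 369 = -506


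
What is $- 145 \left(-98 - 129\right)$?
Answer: $32915$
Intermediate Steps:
$- 145 \left(-98 - 129\right) = \left(-145\right) \left(-227\right) = 32915$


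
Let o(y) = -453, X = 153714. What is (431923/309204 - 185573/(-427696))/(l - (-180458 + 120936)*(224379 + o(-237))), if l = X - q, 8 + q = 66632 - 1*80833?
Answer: 12105582665/88132848265154128464 ≈ 1.3736e-10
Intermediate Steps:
q = -14209 (q = -8 + (66632 - 1*80833) = -8 + (66632 - 80833) = -8 - 14201 = -14209)
l = 167923 (l = 153714 - 1*(-14209) = 153714 + 14209 = 167923)
(431923/309204 - 185573/(-427696))/(l - (-180458 + 120936)*(224379 + o(-237))) = (431923/309204 - 185573/(-427696))/(167923 - (-180458 + 120936)*(224379 - 453)) = (431923*(1/309204) - 185573*(-1/427696))/(167923 - (-59522)*223926) = (431923/309204 + 185573/427696)/(167923 - 1*(-13328523372)) = 60527913325/(33061328496*(167923 + 13328523372)) = (60527913325/33061328496)/13328691295 = (60527913325/33061328496)*(1/13328691295) = 12105582665/88132848265154128464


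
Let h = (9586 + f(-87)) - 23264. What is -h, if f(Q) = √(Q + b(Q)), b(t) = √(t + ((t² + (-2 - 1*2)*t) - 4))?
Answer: 13678 - √(-87 + √7826) ≈ 13677.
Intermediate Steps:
b(t) = √(-4 + t² - 3*t) (b(t) = √(t + ((t² + (-2 - 2)*t) - 4)) = √(t + ((t² - 4*t) - 4)) = √(t + (-4 + t² - 4*t)) = √(-4 + t² - 3*t))
f(Q) = √(Q + √(-4 + Q² - 3*Q))
h = -13678 + √(-87 + √7826) (h = (9586 + √(-87 + √(-4 + (-87)² - 3*(-87)))) - 23264 = (9586 + √(-87 + √(-4 + 7569 + 261))) - 23264 = (9586 + √(-87 + √7826)) - 23264 = -13678 + √(-87 + √7826) ≈ -13677.)
-h = -(-13678 + √(-87 + √7826)) = 13678 - √(-87 + √7826)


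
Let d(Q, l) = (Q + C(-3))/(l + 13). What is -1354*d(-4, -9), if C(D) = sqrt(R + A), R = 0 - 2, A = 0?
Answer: 1354 - 677*I*sqrt(2)/2 ≈ 1354.0 - 478.71*I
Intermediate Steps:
R = -2
C(D) = I*sqrt(2) (C(D) = sqrt(-2 + 0) = sqrt(-2) = I*sqrt(2))
d(Q, l) = (Q + I*sqrt(2))/(13 + l) (d(Q, l) = (Q + I*sqrt(2))/(l + 13) = (Q + I*sqrt(2))/(13 + l))
-1354*d(-4, -9) = -1354*(-4 + I*sqrt(2))/(13 - 9) = -1354*(-4 + I*sqrt(2))/4 = -677*(-4 + I*sqrt(2))/2 = -1354*(-1 + I*sqrt(2)/4) = 1354 - 677*I*sqrt(2)/2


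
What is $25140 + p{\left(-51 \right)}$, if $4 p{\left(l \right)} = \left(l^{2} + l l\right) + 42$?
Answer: $26451$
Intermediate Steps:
$p{\left(l \right)} = \frac{21}{2} + \frac{l^{2}}{2}$ ($p{\left(l \right)} = \frac{\left(l^{2} + l l\right) + 42}{4} = \frac{\left(l^{2} + l^{2}\right) + 42}{4} = \frac{2 l^{2} + 42}{4} = \frac{42 + 2 l^{2}}{4} = \frac{21}{2} + \frac{l^{2}}{2}$)
$25140 + p{\left(-51 \right)} = 25140 + \left(\frac{21}{2} + \frac{\left(-51\right)^{2}}{2}\right) = 25140 + \left(\frac{21}{2} + \frac{1}{2} \cdot 2601\right) = 25140 + \left(\frac{21}{2} + \frac{2601}{2}\right) = 25140 + 1311 = 26451$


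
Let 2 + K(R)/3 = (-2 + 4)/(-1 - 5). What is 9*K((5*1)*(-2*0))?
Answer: -63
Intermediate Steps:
K(R) = -7 (K(R) = -6 + 3*((-2 + 4)/(-1 - 5)) = -6 + 3*(2/(-6)) = -6 + 3*(2*(-⅙)) = -6 + 3*(-⅓) = -6 - 1 = -7)
9*K((5*1)*(-2*0)) = 9*(-7) = -63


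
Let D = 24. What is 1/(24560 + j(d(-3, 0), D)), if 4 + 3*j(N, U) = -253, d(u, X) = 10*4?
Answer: 3/73423 ≈ 4.0859e-5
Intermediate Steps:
d(u, X) = 40
j(N, U) = -257/3 (j(N, U) = -4/3 + (1/3)*(-253) = -4/3 - 253/3 = -257/3)
1/(24560 + j(d(-3, 0), D)) = 1/(24560 - 257/3) = 1/(73423/3) = 3/73423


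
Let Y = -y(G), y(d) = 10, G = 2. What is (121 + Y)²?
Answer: 12321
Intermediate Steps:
Y = -10 (Y = -1*10 = -10)
(121 + Y)² = (121 - 10)² = 111² = 12321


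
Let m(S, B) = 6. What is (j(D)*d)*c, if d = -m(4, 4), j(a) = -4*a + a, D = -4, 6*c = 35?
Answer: -420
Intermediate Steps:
c = 35/6 (c = (⅙)*35 = 35/6 ≈ 5.8333)
j(a) = -3*a
d = -6 (d = -1*6 = -6)
(j(D)*d)*c = (-3*(-4)*(-6))*(35/6) = (12*(-6))*(35/6) = -72*35/6 = -420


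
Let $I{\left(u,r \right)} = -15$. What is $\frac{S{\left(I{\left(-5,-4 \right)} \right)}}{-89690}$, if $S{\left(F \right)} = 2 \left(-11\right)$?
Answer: $\frac{11}{44845} \approx 0.00024529$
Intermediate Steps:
$S{\left(F \right)} = -22$
$\frac{S{\left(I{\left(-5,-4 \right)} \right)}}{-89690} = - \frac{22}{-89690} = \left(-22\right) \left(- \frac{1}{89690}\right) = \frac{11}{44845}$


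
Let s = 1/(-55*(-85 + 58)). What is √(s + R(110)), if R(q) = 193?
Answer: √47289990/495 ≈ 13.892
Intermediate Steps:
s = 1/1485 (s = 1/(-55*(-27)) = 1/1485 ≈ 0.00067340)
√(s + R(110)) = √(1/1485 + 193) = √(286606/1485) = √47289990/495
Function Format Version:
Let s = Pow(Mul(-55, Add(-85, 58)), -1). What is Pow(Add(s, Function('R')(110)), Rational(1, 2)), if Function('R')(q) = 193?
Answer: Mul(Rational(1, 495), Pow(47289990, Rational(1, 2))) ≈ 13.892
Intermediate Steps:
s = Rational(1, 1485) (s = Pow(Mul(-55, -27), -1) = Pow(1485, -1) = Rational(1, 1485) ≈ 0.00067340)
Pow(Add(s, Function('R')(110)), Rational(1, 2)) = Pow(Add(Rational(1, 1485), 193), Rational(1, 2)) = Pow(Rational(286606, 1485), Rational(1, 2)) = Mul(Rational(1, 495), Pow(47289990, Rational(1, 2)))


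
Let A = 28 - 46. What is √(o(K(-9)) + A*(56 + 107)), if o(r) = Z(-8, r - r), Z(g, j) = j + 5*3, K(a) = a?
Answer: I*√2919 ≈ 54.028*I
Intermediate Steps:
Z(g, j) = 15 + j (Z(g, j) = j + 15 = 15 + j)
A = -18
o(r) = 15 (o(r) = 15 + (r - r) = 15 + 0 = 15)
√(o(K(-9)) + A*(56 + 107)) = √(15 - 18*(56 + 107)) = √(15 - 18*163) = √(15 - 2934) = √(-2919) = I*√2919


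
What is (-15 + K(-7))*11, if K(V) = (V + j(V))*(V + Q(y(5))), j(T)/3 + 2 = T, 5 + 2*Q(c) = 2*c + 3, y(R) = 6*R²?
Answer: -53273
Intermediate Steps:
Q(c) = -1 + c (Q(c) = -5/2 + (2*c + 3)/2 = -5/2 + (3 + 2*c)/2 = -5/2 + (3/2 + c) = -1 + c)
j(T) = -6 + 3*T
K(V) = (-6 + 4*V)*(149 + V) (K(V) = (V + (-6 + 3*V))*(V + (-1 + 6*5²)) = (-6 + 4*V)*(V + (-1 + 6*25)) = (-6 + 4*V)*(V + (-1 + 150)) = (-6 + 4*V)*(V + 149) = (-6 + 4*V)*(149 + V))
(-15 + K(-7))*11 = (-15 + (-894 + 4*(-7)² + 590*(-7)))*11 = (-15 + (-894 + 4*49 - 4130))*11 = (-15 + (-894 + 196 - 4130))*11 = (-15 - 4828)*11 = -4843*11 = -53273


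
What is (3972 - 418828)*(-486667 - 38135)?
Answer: 217717258512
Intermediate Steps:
(3972 - 418828)*(-486667 - 38135) = -414856*(-524802) = 217717258512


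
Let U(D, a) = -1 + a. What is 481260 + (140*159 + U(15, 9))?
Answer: 503528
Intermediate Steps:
481260 + (140*159 + U(15, 9)) = 481260 + (140*159 + (-1 + 9)) = 481260 + (22260 + 8) = 481260 + 22268 = 503528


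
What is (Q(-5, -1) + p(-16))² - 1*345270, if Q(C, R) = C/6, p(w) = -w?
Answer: -12421439/36 ≈ -3.4504e+5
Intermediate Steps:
Q(C, R) = C/6 (Q(C, R) = C*(⅙) = C/6)
(Q(-5, -1) + p(-16))² - 1*345270 = ((⅙)*(-5) - 1*(-16))² - 1*345270 = (-⅚ + 16)² - 345270 = (91/6)² - 345270 = 8281/36 - 345270 = -12421439/36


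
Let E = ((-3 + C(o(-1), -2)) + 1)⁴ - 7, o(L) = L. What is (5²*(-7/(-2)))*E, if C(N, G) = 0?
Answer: 1575/2 ≈ 787.50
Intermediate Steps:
E = 9 (E = ((-3 + 0) + 1)⁴ - 7 = (-3 + 1)⁴ - 7 = (-2)⁴ - 7 = 16 - 7 = 9)
(5²*(-7/(-2)))*E = (5²*(-7/(-2)))*9 = (25*(-7*(-½)))*9 = (25*(7/2))*9 = (175/2)*9 = 1575/2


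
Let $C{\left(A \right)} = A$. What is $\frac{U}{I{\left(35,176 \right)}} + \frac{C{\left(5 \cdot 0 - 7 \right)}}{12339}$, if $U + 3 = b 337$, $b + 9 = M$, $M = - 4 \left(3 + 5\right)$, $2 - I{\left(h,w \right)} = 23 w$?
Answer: $\frac{85248329}{24961797} \approx 3.4152$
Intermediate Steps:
$I{\left(h,w \right)} = 2 - 23 w$
$M = -32$ ($M = \left(-4\right) 8 = -32$)
$b = -41$ ($b = -9 - 32 = -41$)
$U = -13820$ ($U = -3 - 13817 = -13820$)
$\frac{U}{I{\left(35,176 \right)}} + \frac{C{\left(5 \cdot 0 - 7 \right)}}{12339} = - \frac{13820}{2 - 4048} + \frac{5 \cdot 0 - 7}{12339} = - \frac{13820}{2 - 4048} + \left(0 - 7\right) \frac{1}{12339} = - \frac{13820}{-4046} - \frac{7}{12339} = \left(-13820\right) \left(- \frac{1}{4046}\right) - \frac{7}{12339} = \frac{6910}{2023} - \frac{7}{12339} = \frac{85248329}{24961797}$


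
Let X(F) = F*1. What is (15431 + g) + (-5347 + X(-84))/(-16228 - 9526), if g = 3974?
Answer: 499761801/25754 ≈ 19405.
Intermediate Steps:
X(F) = F
(15431 + g) + (-5347 + X(-84))/(-16228 - 9526) = (15431 + 3974) + (-5347 - 84)/(-16228 - 9526) = 19405 - 5431/(-25754) = 19405 - 5431*(-1/25754) = 19405 + 5431/25754 = 499761801/25754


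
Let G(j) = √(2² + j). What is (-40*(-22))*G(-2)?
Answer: 880*√2 ≈ 1244.5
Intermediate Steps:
G(j) = √(4 + j)
(-40*(-22))*G(-2) = (-40*(-22))*√(4 - 2) = 880*√2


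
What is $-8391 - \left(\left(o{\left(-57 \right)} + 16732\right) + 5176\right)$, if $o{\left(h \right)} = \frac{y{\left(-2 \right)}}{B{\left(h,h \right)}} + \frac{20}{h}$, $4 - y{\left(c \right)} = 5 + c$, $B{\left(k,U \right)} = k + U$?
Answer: $- \frac{3454045}{114} \approx -30299.0$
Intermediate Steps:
$B{\left(k,U \right)} = U + k$
$y{\left(c \right)} = -1 - c$ ($y{\left(c \right)} = 4 - \left(5 + c\right) = -1 - c$)
$o{\left(h \right)} = \frac{41}{2 h}$ ($o{\left(h \right)} = \frac{-1 - -2}{h + h} + \frac{20}{h} = \frac{-1 + 2}{2 h} + \frac{20}{h} = 1 \frac{1}{2 h} + \frac{20}{h} = \frac{1}{2 h} + \frac{20}{h} = \frac{41}{2 h}$)
$-8391 - \left(\left(o{\left(-57 \right)} + 16732\right) + 5176\right) = -8391 - \left(\left(\frac{41}{2 \left(-57\right)} + 16732\right) + 5176\right) = -8391 - \left(\left(\frac{41}{2} \left(- \frac{1}{57}\right) + 16732\right) + 5176\right) = -8391 - \left(\left(- \frac{41}{114} + 16732\right) + 5176\right) = -8391 - \left(\frac{1907407}{114} + 5176\right) = -8391 - \frac{2497471}{114} = - \frac{3454045}{114}$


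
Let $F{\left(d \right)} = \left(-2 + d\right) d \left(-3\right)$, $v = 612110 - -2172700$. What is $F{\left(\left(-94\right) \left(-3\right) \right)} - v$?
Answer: $-3021690$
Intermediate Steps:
$v = 2784810$ ($v = 612110 + 2172700 = 2784810$)
$F{\left(d \right)} = - 3 d \left(-2 + d\right)$ ($F{\left(d \right)} = \left(-2 + d\right) \left(- 3 d\right) = - 3 d \left(-2 + d\right)$)
$F{\left(\left(-94\right) \left(-3\right) \right)} - v = 3 \left(\left(-94\right) \left(-3\right)\right) \left(2 - \left(-94\right) \left(-3\right)\right) - 2784810 = 3 \cdot 282 \left(2 - 282\right) - 2784810 = 3 \cdot 282 \left(-280\right) - 2784810 = -236880 - 2784810 = -3021690$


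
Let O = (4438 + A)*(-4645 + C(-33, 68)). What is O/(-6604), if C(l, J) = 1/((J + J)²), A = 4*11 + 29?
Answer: 29812129893/9395968 ≈ 3172.9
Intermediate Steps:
A = 73 (A = 44 + 29 = 73)
C(l, J) = 1/(4*J²) (C(l, J) = 1/((2*J)²) = 1/(4*J²))
O = -387557688609/18496 (O = (4438 + 73)*(-4645 + (¼)/68²) = 4511*(-4645 + (¼)*(1/4624)) = 4511*(-4645 + 1/18496) = 4511*(-85913919/18496) = -387557688609/18496 ≈ -2.0954e+7)
O/(-6604) = -387557688609/18496/(-6604) = -387557688609/18496*(-1/6604) = 29812129893/9395968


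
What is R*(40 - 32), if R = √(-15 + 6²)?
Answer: 8*√21 ≈ 36.661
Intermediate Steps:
R = √21 (R = √(-15 + 36) = √21 ≈ 4.5826)
R*(40 - 32) = √21*(40 - 32) = √21*8 = 8*√21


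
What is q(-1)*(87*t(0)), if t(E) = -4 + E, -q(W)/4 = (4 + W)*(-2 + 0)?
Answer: -8352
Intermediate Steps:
q(W) = 32 + 8*W (q(W) = -4*(4 + W)*(-2 + 0) = -4*(4 + W)*(-2) = -4*(-8 - 2*W) = 32 + 8*W)
q(-1)*(87*t(0)) = (32 + 8*(-1))*(87*(-4 + 0)) = (32 - 8)*(87*(-4)) = 24*(-348) = -8352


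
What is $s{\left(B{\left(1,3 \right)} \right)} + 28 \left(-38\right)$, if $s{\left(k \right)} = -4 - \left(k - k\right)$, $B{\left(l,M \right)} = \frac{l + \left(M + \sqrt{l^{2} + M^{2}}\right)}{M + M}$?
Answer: $-1068$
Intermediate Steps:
$B{\left(l,M \right)} = \frac{M + l + \sqrt{M^{2} + l^{2}}}{2 M}$ ($B{\left(l,M \right)} = \frac{l + \left(M + \sqrt{M^{2} + l^{2}}\right)}{2 M} = \left(M + l + \sqrt{M^{2} + l^{2}}\right) \frac{1}{2 M} = \frac{M + l + \sqrt{M^{2} + l^{2}}}{2 M}$)
$s{\left(k \right)} = -4$ ($s{\left(k \right)} = -4 - 0 = -4 + 0 = -4$)
$s{\left(B{\left(1,3 \right)} \right)} + 28 \left(-38\right) = -4 + 28 \left(-38\right) = -4 - 1064 = -1068$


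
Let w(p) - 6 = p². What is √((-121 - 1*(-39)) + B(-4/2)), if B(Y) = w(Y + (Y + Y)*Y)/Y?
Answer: I*√103 ≈ 10.149*I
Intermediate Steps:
w(p) = 6 + p²
B(Y) = (6 + (Y + 2*Y²)²)/Y (B(Y) = (6 + (Y + (Y + Y)*Y)²)/Y = (6 + (Y + (2*Y)*Y)²)/Y = (6 + (Y + 2*Y²)²)/Y)
√((-121 - 1*(-39)) + B(-4/2)) = √((-121 - 1*(-39)) + (6/((-4/2)) + (-4/2)*(1 + 2*(-4/2))²)) = √((-121 + 39) + (6/((-4*½)) + (-4*½)*(1 + 2*(-4*½))²)) = √(-82 + (6/(-2) - 2*(1 + 2*(-2))²)) = √(-82 + (6*(-½) - 2*(1 - 4)²)) = √(-82 + (-3 - 2*(-3)²)) = √(-82 + (-3 - 2*9)) = √(-82 + (-3 - 18)) = √(-82 - 21) = √(-103) = I*√103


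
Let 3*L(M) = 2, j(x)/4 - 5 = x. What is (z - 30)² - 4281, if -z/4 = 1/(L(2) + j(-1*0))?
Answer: -3237945/961 ≈ -3369.4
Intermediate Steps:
j(x) = 20 + 4*x
L(M) = ⅔ (L(M) = (⅓)*2 = ⅔)
z = -6/31 (z = -4/(⅔ + (20 + 4*(-1*0))) = -4/(⅔ + (20 + 4*0)) = -4/(⅔ + (20 + 0)) = -4/(⅔ + 20) = -4/62/3 = -4*3/62 = -6/31 ≈ -0.19355)
(z - 30)² - 4281 = (-6/31 - 30)² - 4281 = (-936/31)² - 4281 = 876096/961 - 4281 = -3237945/961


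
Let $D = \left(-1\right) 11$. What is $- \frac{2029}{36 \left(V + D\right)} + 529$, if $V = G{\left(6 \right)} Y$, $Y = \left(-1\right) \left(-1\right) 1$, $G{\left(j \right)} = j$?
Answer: $\frac{97249}{180} \approx 540.27$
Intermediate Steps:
$Y = 1$ ($Y = 1 \cdot 1 = 1$)
$D = -11$
$V = 6$ ($V = 6 \cdot 1 = 6$)
$- \frac{2029}{36 \left(V + D\right)} + 529 = - \frac{2029}{36 \left(6 - 11\right)} + 529 = - \frac{2029}{36 \left(-5\right)} + 529 = - \frac{2029}{-180} + 529 = \left(-2029\right) \left(- \frac{1}{180}\right) + 529 = \frac{2029}{180} + 529 = \frac{97249}{180}$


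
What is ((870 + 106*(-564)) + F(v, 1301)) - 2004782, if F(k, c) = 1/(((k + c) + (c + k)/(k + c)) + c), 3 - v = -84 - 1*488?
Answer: -6558425887/3178 ≈ -2.0637e+6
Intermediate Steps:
v = 575 (v = 3 - (-84 - 1*488) = 3 - (-84 - 488) = 3 - 1*(-572) = 3 + 572 = 575)
F(k, c) = 1/(1 + k + 2*c) (F(k, c) = 1/(((c + k) + (c + k)/(c + k)) + c) = 1/(((c + k) + 1) + c) = 1/((1 + c + k) + c) = 1/(1 + k + 2*c))
((870 + 106*(-564)) + F(v, 1301)) - 2004782 = ((870 + 106*(-564)) + 1/(1 + 575 + 2*1301)) - 2004782 = ((870 - 59784) + 1/(1 + 575 + 2602)) - 2004782 = (-58914 + 1/3178) - 2004782 = -187228691/3178 - 2004782 = -6558425887/3178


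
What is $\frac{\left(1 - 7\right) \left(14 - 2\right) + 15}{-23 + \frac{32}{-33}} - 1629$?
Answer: $- \frac{1286658}{791} \approx -1626.6$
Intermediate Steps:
$\frac{\left(1 - 7\right) \left(14 - 2\right) + 15}{-23 + \frac{32}{-33}} - 1629 = \frac{\left(-6\right) 12 + 15}{-23 + 32 \left(- \frac{1}{33}\right)} - 1629 = \frac{-72 + 15}{-23 - \frac{32}{33}} - 1629 = \frac{1}{- \frac{791}{33}} \left(-57\right) - 1629 = \left(- \frac{33}{791}\right) \left(-57\right) - 1629 = \frac{1881}{791} - 1629 = - \frac{1286658}{791}$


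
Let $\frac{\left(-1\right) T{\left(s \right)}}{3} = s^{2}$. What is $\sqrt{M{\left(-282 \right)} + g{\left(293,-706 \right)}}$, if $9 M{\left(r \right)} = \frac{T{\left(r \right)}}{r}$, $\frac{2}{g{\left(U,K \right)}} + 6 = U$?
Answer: $\frac{2 \sqrt{1935815}}{287} \approx 9.6957$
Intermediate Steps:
$g{\left(U,K \right)} = \frac{2}{-6 + U}$
$T{\left(s \right)} = - 3 s^{2}$
$M{\left(r \right)} = - \frac{r}{3}$ ($M{\left(r \right)} = \frac{- 3 r^{2} \frac{1}{r}}{9} = \frac{\left(-3\right) r}{9} = - \frac{r}{3}$)
$\sqrt{M{\left(-282 \right)} + g{\left(293,-706 \right)}} = \sqrt{\left(- \frac{1}{3}\right) \left(-282\right) + \frac{2}{-6 + 293}} = \sqrt{94 + \frac{2}{287}} = \sqrt{\frac{26980}{287}} = \frac{2 \sqrt{1935815}}{287}$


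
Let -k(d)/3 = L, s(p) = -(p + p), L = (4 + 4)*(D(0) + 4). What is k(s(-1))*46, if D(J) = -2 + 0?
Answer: -2208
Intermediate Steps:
D(J) = -2
L = 16 (L = (4 + 4)*(-2 + 4) = 8*2 = 16)
s(p) = -2*p
k(d) = -48 (k(d) = -3*16 = -48)
k(s(-1))*46 = -48*46 = -2208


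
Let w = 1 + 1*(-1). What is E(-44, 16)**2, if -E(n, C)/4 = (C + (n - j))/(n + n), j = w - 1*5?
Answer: 529/484 ≈ 1.0930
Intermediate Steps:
w = 0 (w = 1 - 1 = 0)
j = -5 (j = 0 - 1*5 = 0 - 5 = -5)
E(n, C) = -2*(5 + C + n)/n (E(n, C) = -4*(C + (n - 1*(-5)))/(n + n) = -4*(C + (n + 5))/(2*n) = -4*(C + (5 + n))*1/(2*n) = -4*(5 + C + n)*1/(2*n) = -2*(5 + C + n)/n)
E(-44, 16)**2 = (2*(-5 - 1*16 - 1*(-44))/(-44))**2 = (2*(-1/44)*(-5 - 16 + 44))**2 = (2*(-1/44)*23)**2 = (-23/22)**2 = 529/484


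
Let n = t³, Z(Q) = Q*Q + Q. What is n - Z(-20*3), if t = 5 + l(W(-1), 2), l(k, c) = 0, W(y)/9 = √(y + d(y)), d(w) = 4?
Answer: -3415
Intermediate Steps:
W(y) = 9*√(4 + y) (W(y) = 9*√(y + 4) = 9*√(4 + y))
Z(Q) = Q + Q² (Z(Q) = Q² + Q = Q + Q²)
t = 5 (t = 5 + 0 = 5)
n = 125 (n = 5³ = 125)
n - Z(-20*3) = 125 - (-20*3)*(1 - 20*3) = 125 - (-60)*(1 - 60) = 125 - (-60)*(-59) = 125 - 1*3540 = 125 - 3540 = -3415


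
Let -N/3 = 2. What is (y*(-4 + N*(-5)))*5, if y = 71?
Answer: 9230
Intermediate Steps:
N = -6 (N = -3*2 = -6)
(y*(-4 + N*(-5)))*5 = (71*(-4 - 6*(-5)))*5 = (71*(-4 + 30))*5 = (71*26)*5 = 1846*5 = 9230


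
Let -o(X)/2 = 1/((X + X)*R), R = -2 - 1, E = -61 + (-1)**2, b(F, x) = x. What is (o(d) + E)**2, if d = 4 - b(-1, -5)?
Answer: 2621161/729 ≈ 3595.6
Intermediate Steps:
E = -60 (E = -61 + 1 = -60)
R = -3
d = 9 (d = 4 - 1*(-5) = 4 + 5 = 9)
o(X) = 1/(3*X) (o(X) = -2/((X + X)*(-3)) = -2*(-1)/((2*X)*3) = -2*1/(2*X)*(-1)/3 = -(-1)/(3*X) = 1/(3*X))
(o(d) + E)**2 = ((1/3)/9 - 60)**2 = ((1/3)*(1/9) - 60)**2 = (1/27 - 60)**2 = (-1619/27)**2 = 2621161/729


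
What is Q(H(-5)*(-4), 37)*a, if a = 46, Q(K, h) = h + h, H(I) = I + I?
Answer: 3404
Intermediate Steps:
H(I) = 2*I
Q(K, h) = 2*h
Q(H(-5)*(-4), 37)*a = (2*37)*46 = 74*46 = 3404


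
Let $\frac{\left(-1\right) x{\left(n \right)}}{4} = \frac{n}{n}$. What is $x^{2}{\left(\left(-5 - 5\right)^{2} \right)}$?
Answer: $16$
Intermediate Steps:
$x{\left(n \right)} = -4$ ($x{\left(n \right)} = - 4 \frac{n}{n} = \left(-4\right) 1 = -4$)
$x^{2}{\left(\left(-5 - 5\right)^{2} \right)} = \left(-4\right)^{2} = 16$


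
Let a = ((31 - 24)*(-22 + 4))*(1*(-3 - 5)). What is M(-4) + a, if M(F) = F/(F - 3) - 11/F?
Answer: 28317/28 ≈ 1011.3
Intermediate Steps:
M(F) = -11/F + F/(-3 + F) (M(F) = F/(-3 + F) - 11/F = -11/F + F/(-3 + F))
a = 1008 (a = (7*(-18))*(1*(-8)) = -126*(-8) = 1008)
M(-4) + a = (33 + (-4)² - 11*(-4))/((-4)*(-3 - 4)) + 1008 = -¼*(33 + 16 + 44)/(-7) + 1008 = -¼*(-⅐)*93 + 1008 = 93/28 + 1008 = 28317/28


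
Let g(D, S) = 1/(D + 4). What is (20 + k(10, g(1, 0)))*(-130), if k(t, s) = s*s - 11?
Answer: -5876/5 ≈ -1175.2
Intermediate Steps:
g(D, S) = 1/(4 + D)
k(t, s) = -11 + s² (k(t, s) = s² - 11 = -11 + s²)
(20 + k(10, g(1, 0)))*(-130) = (20 + (-11 + (1/(4 + 1))²))*(-130) = (20 + (-11 + (1/5)²))*(-130) = (20 + (-11 + (⅕)²))*(-130) = (20 + (-11 + 1/25))*(-130) = (20 - 274/25)*(-130) = (226/25)*(-130) = -5876/5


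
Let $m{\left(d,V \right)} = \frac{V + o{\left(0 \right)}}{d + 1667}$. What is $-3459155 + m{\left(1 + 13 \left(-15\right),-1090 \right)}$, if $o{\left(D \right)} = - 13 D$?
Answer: $- \frac{5095336405}{1473} \approx -3.4592 \cdot 10^{6}$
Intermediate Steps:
$m{\left(d,V \right)} = \frac{V}{1667 + d}$ ($m{\left(d,V \right)} = \frac{V - 0}{d + 1667} = \frac{V + 0}{1667 + d} = \frac{V}{1667 + d}$)
$-3459155 + m{\left(1 + 13 \left(-15\right),-1090 \right)} = -3459155 - \frac{1090}{1667 + \left(1 + 13 \left(-15\right)\right)} = -3459155 - \frac{1090}{1667 + \left(1 - 195\right)} = -3459155 - \frac{1090}{1667 - 194} = -3459155 - \frac{1090}{1473} = - \frac{5095336405}{1473}$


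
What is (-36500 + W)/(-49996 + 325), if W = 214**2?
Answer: -9296/49671 ≈ -0.18715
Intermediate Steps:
W = 45796
(-36500 + W)/(-49996 + 325) = (-36500 + 45796)/(-49996 + 325) = 9296/(-49671) = 9296*(-1/49671) = -9296/49671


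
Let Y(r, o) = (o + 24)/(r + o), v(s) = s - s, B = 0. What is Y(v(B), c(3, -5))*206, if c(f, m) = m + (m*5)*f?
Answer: 721/5 ≈ 144.20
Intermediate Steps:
v(s) = 0
c(f, m) = m + 5*f*m (c(f, m) = m + (5*m)*f = m + 5*f*m)
Y(r, o) = (24 + o)/(o + r)
Y(v(B), c(3, -5))*206 = ((24 - 5*(1 + 5*3))/(-5*(1 + 5*3) + 0))*206 = ((24 - 5*(1 + 15))/(-5*(1 + 15) + 0))*206 = ((24 - 5*16)/(-5*16 + 0))*206 = ((24 - 80)/(-80 + 0))*206 = (-56/(-80))*206 = -1/80*(-56)*206 = (7/10)*206 = 721/5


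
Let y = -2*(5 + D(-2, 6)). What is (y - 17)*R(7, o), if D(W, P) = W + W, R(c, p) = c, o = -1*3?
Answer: -133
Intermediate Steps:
o = -3
D(W, P) = 2*W
y = -2 (y = -2*(5 + 2*(-2)) = -2*(5 - 4) = -2*1 = -2)
(y - 17)*R(7, o) = (-2 - 17)*7 = -19*7 = -133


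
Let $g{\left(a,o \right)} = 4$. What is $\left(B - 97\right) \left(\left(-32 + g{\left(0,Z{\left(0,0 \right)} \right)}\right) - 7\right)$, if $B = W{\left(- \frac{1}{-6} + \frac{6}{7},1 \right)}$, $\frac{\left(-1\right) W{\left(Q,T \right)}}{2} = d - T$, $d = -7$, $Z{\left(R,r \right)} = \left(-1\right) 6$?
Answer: $2835$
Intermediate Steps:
$Z{\left(R,r \right)} = -6$
$W{\left(Q,T \right)} = 14 + 2 T$ ($W{\left(Q,T \right)} = - 2 \left(-7 - T\right) = 14 + 2 T$)
$B = 16$ ($B = 14 + 2 \cdot 1 = 14 + 2 = 16$)
$\left(B - 97\right) \left(\left(-32 + g{\left(0,Z{\left(0,0 \right)} \right)}\right) - 7\right) = \left(16 - 97\right) \left(\left(-32 + 4\right) - 7\right) = - 81 \left(-28 - 7\right) = \left(-81\right) \left(-35\right) = 2835$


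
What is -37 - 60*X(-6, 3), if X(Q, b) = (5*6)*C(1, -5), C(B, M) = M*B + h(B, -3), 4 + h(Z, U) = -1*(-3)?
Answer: 10763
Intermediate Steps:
h(Z, U) = -1 (h(Z, U) = -4 - 1*(-3) = -4 + 3 = -1)
C(B, M) = -1 + B*M (C(B, M) = M*B - 1 = B*M - 1 = -1 + B*M)
X(Q, b) = -180 (X(Q, b) = (5*6)*(-1 + 1*(-5)) = 30*(-1 - 5) = 30*(-6) = -180)
-37 - 60*X(-6, 3) = -37 - 60*(-180) = -37 + 10800 = 10763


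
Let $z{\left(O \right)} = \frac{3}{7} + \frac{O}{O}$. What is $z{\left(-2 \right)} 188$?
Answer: $\frac{1880}{7} \approx 268.57$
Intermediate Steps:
$z{\left(O \right)} = \frac{10}{7}$ ($z{\left(O \right)} = 3 \cdot \frac{1}{7} + 1 = \frac{3}{7} + 1 = \frac{10}{7}$)
$z{\left(-2 \right)} 188 = \frac{10}{7} \cdot 188 = \frac{1880}{7}$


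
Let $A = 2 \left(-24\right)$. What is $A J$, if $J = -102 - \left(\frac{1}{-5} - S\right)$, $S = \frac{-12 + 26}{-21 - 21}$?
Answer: $\frac{24512}{5} \approx 4902.4$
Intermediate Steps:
$S = - \frac{1}{3}$ ($S = \frac{14}{-42} = 14 \left(- \frac{1}{42}\right) = - \frac{1}{3} \approx -0.33333$)
$A = -48$
$J = - \frac{1532}{15}$ ($J = -102 - \left(\frac{1}{-5} - - \frac{1}{3}\right) = -102 - \left(- \frac{1}{5} + \frac{1}{3}\right) = -102 - \frac{2}{15} = - \frac{1532}{15} \approx -102.13$)
$A J = \left(-48\right) \left(- \frac{1532}{15}\right) = \frac{24512}{5}$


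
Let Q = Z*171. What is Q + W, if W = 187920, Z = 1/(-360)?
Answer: 7516781/40 ≈ 1.8792e+5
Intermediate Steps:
Z = -1/360 ≈ -0.0027778
Q = -19/40 (Q = -1/360*171 = -19/40 ≈ -0.47500)
Q + W = -19/40 + 187920 = 7516781/40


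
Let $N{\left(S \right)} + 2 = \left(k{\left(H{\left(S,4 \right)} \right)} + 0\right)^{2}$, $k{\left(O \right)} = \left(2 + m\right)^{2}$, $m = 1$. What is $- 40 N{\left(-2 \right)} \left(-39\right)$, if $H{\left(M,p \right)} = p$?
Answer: $123240$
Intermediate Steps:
$k{\left(O \right)} = 9$ ($k{\left(O \right)} = \left(2 + 1\right)^{2} = 3^{2} = 9$)
$N{\left(S \right)} = 79$ ($N{\left(S \right)} = -2 + \left(9 + 0\right)^{2} = -2 + 9^{2} = -2 + 81 = 79$)
$- 40 N{\left(-2 \right)} \left(-39\right) = \left(-40\right) 79 \left(-39\right) = \left(-3160\right) \left(-39\right) = 123240$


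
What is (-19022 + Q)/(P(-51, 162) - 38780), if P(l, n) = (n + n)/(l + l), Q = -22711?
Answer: 709461/659314 ≈ 1.0761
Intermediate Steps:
P(l, n) = n/l (P(l, n) = (2*n)/((2*l)) = (2*n)*(1/(2*l)) = n/l)
(-19022 + Q)/(P(-51, 162) - 38780) = (-19022 - 22711)/(162/(-51) - 38780) = -41733/(162*(-1/51) - 38780) = -41733/(-54/17 - 38780) = -41733/(-659314/17) = -41733*(-17/659314) = 709461/659314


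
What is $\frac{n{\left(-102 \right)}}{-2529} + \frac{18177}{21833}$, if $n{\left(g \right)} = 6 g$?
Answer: $\frac{6592381}{6135073} \approx 1.0745$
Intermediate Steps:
$\frac{n{\left(-102 \right)}}{-2529} + \frac{18177}{21833} = \frac{6 \left(-102\right)}{-2529} + \frac{18177}{21833} = \left(-612\right) \left(- \frac{1}{2529}\right) + 18177 \cdot \frac{1}{21833} = \frac{68}{281} + \frac{18177}{21833} = \frac{6592381}{6135073}$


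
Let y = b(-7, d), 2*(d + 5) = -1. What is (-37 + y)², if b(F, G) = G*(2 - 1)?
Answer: 7225/4 ≈ 1806.3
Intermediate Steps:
d = -11/2 (d = -5 + (½)*(-1) = -5 - ½ = -11/2 ≈ -5.5000)
b(F, G) = G (b(F, G) = G*1 = G)
y = -11/2 ≈ -5.5000
(-37 + y)² = (-37 - 11/2)² = (-85/2)² = 7225/4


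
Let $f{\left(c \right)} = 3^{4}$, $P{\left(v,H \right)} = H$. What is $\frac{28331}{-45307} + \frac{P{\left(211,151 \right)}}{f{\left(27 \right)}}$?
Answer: $\frac{4546546}{3669867} \approx 1.2389$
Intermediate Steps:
$f{\left(c \right)} = 81$
$\frac{28331}{-45307} + \frac{P{\left(211,151 \right)}}{f{\left(27 \right)}} = \frac{28331}{-45307} + \frac{151}{81} = 28331 \left(- \frac{1}{45307}\right) + 151 \cdot \frac{1}{81} = - \frac{28331}{45307} + \frac{151}{81} = \frac{4546546}{3669867}$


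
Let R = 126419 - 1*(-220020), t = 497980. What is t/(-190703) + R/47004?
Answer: 42659904697/8963803812 ≈ 4.7591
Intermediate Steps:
R = 346439 (R = 126419 + 220020 = 346439)
t/(-190703) + R/47004 = 497980/(-190703) + 346439/47004 = 497980*(-1/190703) + 346439*(1/47004) = -497980/190703 + 346439/47004 = 42659904697/8963803812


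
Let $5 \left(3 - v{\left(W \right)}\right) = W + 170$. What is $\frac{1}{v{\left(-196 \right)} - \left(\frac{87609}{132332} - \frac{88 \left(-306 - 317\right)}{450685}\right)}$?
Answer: $\frac{59640047420}{442309357111} \approx 0.13484$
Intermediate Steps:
$v{\left(W \right)} = -31 - \frac{W}{5}$ ($v{\left(W \right)} = 3 - \frac{W + 170}{5} = 3 - \frac{170 + W}{5} = 3 - \left(34 + \frac{W}{5}\right) = -31 - \frac{W}{5}$)
$\frac{1}{v{\left(-196 \right)} - \left(\frac{87609}{132332} - \frac{88 \left(-306 - 317\right)}{450685}\right)} = \frac{1}{\left(-31 - - \frac{196}{5}\right) - \left(\frac{87609}{132332} - \frac{88 \left(-306 - 317\right)}{450685}\right)} = \frac{1}{\left(-31 + \frac{196}{5}\right) - \left(\frac{87609}{132332} - 88 \left(-623\right) \frac{1}{450685}\right)} = \frac{1}{\frac{41}{5} - \frac{46739031733}{59640047420}} = \frac{1}{\frac{442309357111}{59640047420}} = \frac{59640047420}{442309357111}$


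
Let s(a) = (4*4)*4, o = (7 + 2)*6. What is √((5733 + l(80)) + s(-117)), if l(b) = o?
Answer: √5851 ≈ 76.492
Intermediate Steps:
o = 54 (o = 9*6 = 54)
s(a) = 64 (s(a) = 16*4 = 64)
l(b) = 54
√((5733 + l(80)) + s(-117)) = √((5733 + 54) + 64) = √(5787 + 64) = √5851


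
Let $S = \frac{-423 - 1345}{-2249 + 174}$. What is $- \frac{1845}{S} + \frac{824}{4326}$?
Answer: $- \frac{80388803}{37128} \approx -2165.2$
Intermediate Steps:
$S = \frac{1768}{2075}$ ($S = - \frac{1768}{-2075} = \left(-1768\right) \left(- \frac{1}{2075}\right) = \frac{1768}{2075} \approx 0.85205$)
$- \frac{1845}{S} + \frac{824}{4326} = - \frac{1845}{\frac{1768}{2075}} + \frac{824}{4326} = \left(-1845\right) \frac{2075}{1768} + 824 \cdot \frac{1}{4326} = - \frac{3828375}{1768} + \frac{4}{21} = - \frac{80388803}{37128}$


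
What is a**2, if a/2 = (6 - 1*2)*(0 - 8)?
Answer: 4096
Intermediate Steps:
a = -64 (a = 2*((6 - 1*2)*(0 - 8)) = 2*((6 - 2)*(-8)) = 2*(4*(-8)) = 2*(-32) = -64)
a**2 = (-64)**2 = 4096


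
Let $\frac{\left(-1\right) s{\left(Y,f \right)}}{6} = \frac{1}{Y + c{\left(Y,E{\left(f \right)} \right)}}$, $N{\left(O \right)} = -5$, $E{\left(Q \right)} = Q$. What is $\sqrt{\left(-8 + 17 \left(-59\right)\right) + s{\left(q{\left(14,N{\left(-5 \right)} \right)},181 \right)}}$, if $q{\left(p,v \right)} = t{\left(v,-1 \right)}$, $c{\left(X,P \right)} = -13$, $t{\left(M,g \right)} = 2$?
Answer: $\frac{3 i \sqrt{13585}}{11} \approx 31.788 i$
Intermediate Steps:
$q{\left(p,v \right)} = 2$
$s{\left(Y,f \right)} = - \frac{6}{-13 + Y}$ ($s{\left(Y,f \right)} = - \frac{6}{Y - 13} = - \frac{6}{-13 + Y}$)
$\sqrt{\left(-8 + 17 \left(-59\right)\right) + s{\left(q{\left(14,N{\left(-5 \right)} \right)},181 \right)}} = \sqrt{\left(-8 + 17 \left(-59\right)\right) - \frac{6}{-13 + 2}} = \sqrt{\left(-8 - 1003\right) - \frac{6}{-11}} = \sqrt{-1011 - - \frac{6}{11}} = \sqrt{-1011 + \frac{6}{11}} = \sqrt{- \frac{11115}{11}} = \frac{3 i \sqrt{13585}}{11}$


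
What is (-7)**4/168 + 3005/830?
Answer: 35681/1992 ≈ 17.912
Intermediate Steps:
(-7)**4/168 + 3005/830 = 2401*(1/168) + 3005*(1/830) = 343/24 + 601/166 = 35681/1992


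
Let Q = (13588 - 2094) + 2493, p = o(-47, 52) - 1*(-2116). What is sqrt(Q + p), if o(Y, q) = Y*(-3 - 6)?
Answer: sqrt(16526) ≈ 128.55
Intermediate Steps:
o(Y, q) = -9*Y (o(Y, q) = Y*(-9) = -9*Y)
p = 2539 (p = -9*(-47) - 1*(-2116) = 423 + 2116 = 2539)
Q = 13987 (Q = 11494 + 2493 = 13987)
sqrt(Q + p) = sqrt(13987 + 2539) = sqrt(16526)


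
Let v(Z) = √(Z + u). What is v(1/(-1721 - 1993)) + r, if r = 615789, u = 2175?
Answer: 615789 + √30001502586/3714 ≈ 6.1584e+5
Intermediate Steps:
v(Z) = √(2175 + Z) (v(Z) = √(Z + 2175) = √(2175 + Z))
v(1/(-1721 - 1993)) + r = √(2175 + 1/(-1721 - 1993)) + 615789 = √(2175 + 1/(-3714)) + 615789 = √(2175 - 1/3714) + 615789 = √(8077949/3714) + 615789 = √30001502586/3714 + 615789 = 615789 + √30001502586/3714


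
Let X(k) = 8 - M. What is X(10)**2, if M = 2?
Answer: 36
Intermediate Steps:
X(k) = 6 (X(k) = 8 - 1*2 = 8 - 2 = 6)
X(10)**2 = 6**2 = 36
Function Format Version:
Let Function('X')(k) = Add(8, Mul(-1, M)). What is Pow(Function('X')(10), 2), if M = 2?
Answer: 36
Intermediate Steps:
Function('X')(k) = 6 (Function('X')(k) = Add(8, Mul(-1, 2)) = Add(8, -2) = 6)
Pow(Function('X')(10), 2) = Pow(6, 2) = 36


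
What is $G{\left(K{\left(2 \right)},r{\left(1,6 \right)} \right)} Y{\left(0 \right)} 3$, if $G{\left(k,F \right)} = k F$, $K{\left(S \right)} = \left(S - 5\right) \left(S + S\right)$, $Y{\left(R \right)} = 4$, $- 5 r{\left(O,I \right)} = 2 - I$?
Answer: $- \frac{576}{5} \approx -115.2$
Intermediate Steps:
$r{\left(O,I \right)} = - \frac{2}{5} + \frac{I}{5}$ ($r{\left(O,I \right)} = - \frac{2 - I}{5} = - \frac{2}{5} + \frac{I}{5}$)
$K{\left(S \right)} = 2 S \left(-5 + S\right)$ ($K{\left(S \right)} = \left(-5 + S\right) 2 S = 2 S \left(-5 + S\right)$)
$G{\left(k,F \right)} = F k$
$G{\left(K{\left(2 \right)},r{\left(1,6 \right)} \right)} Y{\left(0 \right)} 3 = \left(- \frac{2}{5} + \frac{1}{5} \cdot 6\right) 2 \cdot 2 \left(-5 + 2\right) 4 \cdot 3 = \left(- \frac{2}{5} + \frac{6}{5}\right) 2 \cdot 2 \left(-3\right) 4 \cdot 3 = \frac{4}{5} \left(-12\right) 4 \cdot 3 = \left(- \frac{48}{5}\right) 4 \cdot 3 = \left(- \frac{192}{5}\right) 3 = - \frac{576}{5}$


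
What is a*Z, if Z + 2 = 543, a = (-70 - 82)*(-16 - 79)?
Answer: 7812040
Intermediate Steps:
a = 14440 (a = -152*(-95) = 14440)
Z = 541 (Z = -2 + 543 = 541)
a*Z = 14440*541 = 7812040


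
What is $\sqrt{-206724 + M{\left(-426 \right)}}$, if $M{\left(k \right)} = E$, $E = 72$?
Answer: $2 i \sqrt{51663} \approx 454.59 i$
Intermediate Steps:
$M{\left(k \right)} = 72$
$\sqrt{-206724 + M{\left(-426 \right)}} = \sqrt{-206724 + 72} = \sqrt{-206652} = 2 i \sqrt{51663}$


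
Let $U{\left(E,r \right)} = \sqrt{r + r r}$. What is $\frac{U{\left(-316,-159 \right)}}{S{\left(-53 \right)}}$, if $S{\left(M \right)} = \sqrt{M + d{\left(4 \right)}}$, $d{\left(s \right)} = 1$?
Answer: $- \frac{i \sqrt{326586}}{26} \approx - 21.98 i$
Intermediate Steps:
$U{\left(E,r \right)} = \sqrt{r + r^{2}}$
$S{\left(M \right)} = \sqrt{1 + M}$ ($S{\left(M \right)} = \sqrt{M + 1} = \sqrt{1 + M}$)
$\frac{U{\left(-316,-159 \right)}}{S{\left(-53 \right)}} = \frac{\sqrt{- 159 \left(1 - 159\right)}}{\sqrt{1 - 53}} = \frac{\sqrt{\left(-159\right) \left(-158\right)}}{\sqrt{-52}} = \frac{\sqrt{25122}}{2 i \sqrt{13}} = \sqrt{25122} \left(- \frac{i \sqrt{13}}{26}\right) = - \frac{i \sqrt{326586}}{26}$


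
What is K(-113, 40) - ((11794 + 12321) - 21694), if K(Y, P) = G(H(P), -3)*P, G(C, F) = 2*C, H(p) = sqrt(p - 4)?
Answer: -1941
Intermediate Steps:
H(p) = sqrt(-4 + p)
K(Y, P) = 2*P*sqrt(-4 + P) (K(Y, P) = (2*sqrt(-4 + P))*P = 2*P*sqrt(-4 + P))
K(-113, 40) - ((11794 + 12321) - 21694) = 2*40*sqrt(-4 + 40) - ((11794 + 12321) - 21694) = 2*40*sqrt(36) - (24115 - 21694) = 2*40*6 - 1*2421 = 480 - 2421 = -1941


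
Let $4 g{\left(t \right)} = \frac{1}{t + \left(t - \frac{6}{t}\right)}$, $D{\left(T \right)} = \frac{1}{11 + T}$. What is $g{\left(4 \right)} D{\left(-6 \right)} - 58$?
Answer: $- \frac{7539}{130} \approx -57.992$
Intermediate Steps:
$g{\left(t \right)} = \frac{1}{4 \left(- \frac{6}{t} + 2 t\right)}$ ($g{\left(t \right)} = \frac{1}{4 \left(t + \left(t - \frac{6}{t}\right)\right)} = \frac{1}{4 \left(- \frac{6}{t} + 2 t\right)}$)
$g{\left(4 \right)} D{\left(-6 \right)} - 58 = \frac{\frac{1}{8} \cdot 4 \frac{1}{-3 + 4^{2}}}{11 - 6} - 58 = \frac{\frac{1}{8} \cdot 4 \frac{1}{-3 + 16}}{5} - 58 = \frac{1}{8} \cdot 4 \cdot \frac{1}{13} \cdot \frac{1}{5} - 58 = \frac{1}{26} \cdot \frac{1}{5} - 58 = \frac{1}{130} - 58 = - \frac{7539}{130}$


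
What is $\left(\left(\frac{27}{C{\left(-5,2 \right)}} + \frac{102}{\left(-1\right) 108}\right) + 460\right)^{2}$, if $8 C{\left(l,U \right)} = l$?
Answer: $\frac{1400780329}{8100} \approx 1.7294 \cdot 10^{5}$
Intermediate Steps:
$C{\left(l,U \right)} = \frac{l}{8}$
$\left(\left(\frac{27}{C{\left(-5,2 \right)}} + \frac{102}{\left(-1\right) 108}\right) + 460\right)^{2} = \left(\left(\frac{27}{\frac{1}{8} \left(-5\right)} + \frac{102}{\left(-1\right) 108}\right) + 460\right)^{2} = \left(\left(\frac{27}{- \frac{5}{8}} + \frac{102}{-108}\right) + 460\right)^{2} = \left(\left(27 \left(- \frac{8}{5}\right) + 102 \left(- \frac{1}{108}\right)\right) + 460\right)^{2} = \left(\left(- \frac{216}{5} - \frac{17}{18}\right) + 460\right)^{2} = \left(- \frac{3973}{90} + 460\right)^{2} = \left(\frac{37427}{90}\right)^{2} = \frac{1400780329}{8100}$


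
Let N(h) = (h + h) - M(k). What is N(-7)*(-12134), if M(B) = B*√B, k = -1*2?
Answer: 169876 - 24268*I*√2 ≈ 1.6988e+5 - 34320.0*I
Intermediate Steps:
k = -2
M(B) = B^(3/2)
N(h) = 2*h + 2*I*√2 (N(h) = (h + h) - (-2)^(3/2) = 2*h - (-2)*I*√2 = 2*h + 2*I*√2)
N(-7)*(-12134) = (2*(-7) + 2*I*√2)*(-12134) = (-14 + 2*I*√2)*(-12134) = 169876 - 24268*I*√2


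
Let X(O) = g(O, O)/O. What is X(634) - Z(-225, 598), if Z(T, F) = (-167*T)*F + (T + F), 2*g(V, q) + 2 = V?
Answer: -7123060533/317 ≈ -2.2470e+7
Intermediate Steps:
g(V, q) = -1 + V/2
Z(T, F) = F + T - 167*F*T (Z(T, F) = -167*F*T + (F + T) = F + T - 167*F*T)
X(O) = (-1 + O/2)/O
X(634) - Z(-225, 598) = (½)*(-2 + 634)/634 - (598 - 225 - 167*598*(-225)) = (½)*(1/634)*632 - (598 - 225 + 22469850) = 158/317 - 1*22470223 = 158/317 - 22470223 = -7123060533/317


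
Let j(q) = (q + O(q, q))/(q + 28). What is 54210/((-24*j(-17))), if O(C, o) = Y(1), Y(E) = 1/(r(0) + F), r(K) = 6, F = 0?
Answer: 298155/202 ≈ 1476.0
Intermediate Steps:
Y(E) = ⅙ (Y(E) = 1/(6 + 0) = 1/6 = ⅙)
O(C, o) = ⅙
j(q) = (⅙ + q)/(28 + q) (j(q) = (q + ⅙)/(q + 28) = (⅙ + q)/(28 + q))
54210/((-24*j(-17))) = 54210/((-24*(⅙ - 17)/(28 - 17))) = 54210/((-24*(-101)/(11*6))) = 54210/((-24*(-101/66))) = 54210/(404/11) = 54210*(11/404) = 298155/202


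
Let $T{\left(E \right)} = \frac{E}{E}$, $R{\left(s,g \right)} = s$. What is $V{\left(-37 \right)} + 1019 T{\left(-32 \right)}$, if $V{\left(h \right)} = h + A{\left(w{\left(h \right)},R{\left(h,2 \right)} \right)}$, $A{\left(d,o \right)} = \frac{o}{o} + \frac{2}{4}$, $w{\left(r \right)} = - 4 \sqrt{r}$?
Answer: $\frac{1967}{2} \approx 983.5$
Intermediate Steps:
$A{\left(d,o \right)} = \frac{3}{2}$ ($A{\left(d,o \right)} = 1 + 2 \cdot \frac{1}{4} = 1 + \frac{1}{2} = \frac{3}{2}$)
$T{\left(E \right)} = 1$
$V{\left(h \right)} = \frac{3}{2} + h$ ($V{\left(h \right)} = h + \frac{3}{2} = \frac{3}{2} + h$)
$V{\left(-37 \right)} + 1019 T{\left(-32 \right)} = \left(\frac{3}{2} - 37\right) + 1019 \cdot 1 = - \frac{71}{2} + 1019 = \frac{1967}{2}$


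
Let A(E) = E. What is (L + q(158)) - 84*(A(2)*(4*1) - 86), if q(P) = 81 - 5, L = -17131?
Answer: -10503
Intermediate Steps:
q(P) = 76
(L + q(158)) - 84*(A(2)*(4*1) - 86) = (-17131 + 76) - 84*(2*(4*1) - 86) = -17055 - 84*(2*4 - 86) = -17055 - 84*(8 - 86) = -17055 - 84*(-78) = -17055 + 6552 = -10503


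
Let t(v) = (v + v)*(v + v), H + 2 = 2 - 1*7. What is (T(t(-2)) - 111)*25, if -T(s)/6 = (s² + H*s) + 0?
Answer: -24375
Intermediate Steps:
H = -7 (H = -2 + (2 - 1*7) = -2 + (2 - 7) = -2 - 5 = -7)
t(v) = 4*v² (t(v) = (2*v)*(2*v) = 4*v²)
T(s) = -6*s² + 42*s (T(s) = -6*((s² - 7*s) + 0) = -6*(s² - 7*s) = -6*s² + 42*s)
(T(t(-2)) - 111)*25 = (6*(4*(-2)²)*(7 - 4*(-2)²) - 111)*25 = (6*(4*4)*(7 - 4*4) - 111)*25 = (6*16*(7 - 1*16) - 111)*25 = (6*16*(7 - 16) - 111)*25 = (6*16*(-9) - 111)*25 = (-864 - 111)*25 = -975*25 = -24375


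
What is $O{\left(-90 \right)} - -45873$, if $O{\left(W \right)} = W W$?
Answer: $53973$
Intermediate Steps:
$O{\left(W \right)} = W^{2}$
$O{\left(-90 \right)} - -45873 = \left(-90\right)^{2} - -45873 = 8100 + 45873 = 53973$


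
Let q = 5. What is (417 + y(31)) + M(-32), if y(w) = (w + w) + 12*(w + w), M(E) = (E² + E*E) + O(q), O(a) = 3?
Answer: 3274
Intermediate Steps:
M(E) = 3 + 2*E² (M(E) = (E² + E*E) + 3 = (E² + E²) + 3 = 2*E² + 3 = 3 + 2*E²)
y(w) = 26*w (y(w) = 2*w + 12*(2*w) = 2*w + 24*w = 26*w)
(417 + y(31)) + M(-32) = (417 + 26*31) + (3 + 2*(-32)²) = (417 + 806) + (3 + 2*1024) = 1223 + (3 + 2048) = 1223 + 2051 = 3274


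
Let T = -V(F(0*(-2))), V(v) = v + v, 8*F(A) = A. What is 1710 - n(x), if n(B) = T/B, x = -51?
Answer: 1710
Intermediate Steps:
F(A) = A/8
V(v) = 2*v
T = 0 (T = -2*(0*(-2))/8 = -2*(⅛)*0 = -2*0 = -1*0 = 0)
n(B) = 0 (n(B) = 0/B = 0)
1710 - n(x) = 1710 - 1*0 = 1710 + 0 = 1710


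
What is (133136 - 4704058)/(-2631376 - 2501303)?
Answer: 4570922/5132679 ≈ 0.89055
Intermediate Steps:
(133136 - 4704058)/(-2631376 - 2501303) = -4570922/(-5132679) = -4570922*(-1/5132679) = 4570922/5132679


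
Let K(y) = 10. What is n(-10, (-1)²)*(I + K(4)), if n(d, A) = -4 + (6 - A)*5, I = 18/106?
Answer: 11319/53 ≈ 213.57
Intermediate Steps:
I = 9/53 (I = 18*(1/106) = 9/53 ≈ 0.16981)
n(d, A) = 26 - 5*A (n(d, A) = -4 + (30 - 5*A) = 26 - 5*A)
n(-10, (-1)²)*(I + K(4)) = (26 - 5*(-1)²)*(9/53 + 10) = (26 - 5*1)*(539/53) = (26 - 5)*(539/53) = 21*(539/53) = 11319/53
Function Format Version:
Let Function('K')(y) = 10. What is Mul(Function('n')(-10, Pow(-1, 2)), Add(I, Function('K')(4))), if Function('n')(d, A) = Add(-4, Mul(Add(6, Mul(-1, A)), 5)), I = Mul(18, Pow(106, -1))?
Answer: Rational(11319, 53) ≈ 213.57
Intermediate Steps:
I = Rational(9, 53) (I = Mul(18, Rational(1, 106)) = Rational(9, 53) ≈ 0.16981)
Function('n')(d, A) = Add(26, Mul(-5, A)) (Function('n')(d, A) = Add(-4, Add(30, Mul(-5, A))) = Add(26, Mul(-5, A)))
Mul(Function('n')(-10, Pow(-1, 2)), Add(I, Function('K')(4))) = Mul(Add(26, Mul(-5, Pow(-1, 2))), Add(Rational(9, 53), 10)) = Mul(Add(26, Mul(-5, 1)), Rational(539, 53)) = Mul(Add(26, -5), Rational(539, 53)) = Mul(21, Rational(539, 53)) = Rational(11319, 53)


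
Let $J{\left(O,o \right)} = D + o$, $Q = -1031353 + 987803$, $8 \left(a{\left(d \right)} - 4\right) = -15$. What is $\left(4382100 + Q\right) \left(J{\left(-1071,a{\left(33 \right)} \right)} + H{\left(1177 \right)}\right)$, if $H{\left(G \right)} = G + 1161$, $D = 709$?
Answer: $\frac{52915125075}{4} \approx 1.3229 \cdot 10^{10}$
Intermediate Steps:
$H{\left(G \right)} = 1161 + G$
$a{\left(d \right)} = \frac{17}{8}$ ($a{\left(d \right)} = 4 + \frac{1}{8} \left(-15\right) = 4 - \frac{15}{8} = \frac{17}{8}$)
$Q = -43550$
$J{\left(O,o \right)} = 709 + o$
$\left(4382100 + Q\right) \left(J{\left(-1071,a{\left(33 \right)} \right)} + H{\left(1177 \right)}\right) = \left(4382100 - 43550\right) \left(\left(709 + \frac{17}{8}\right) + \left(1161 + 1177\right)\right) = 4338550 \left(\frac{5689}{8} + 2338\right) = 4338550 \cdot \frac{24393}{8} = \frac{52915125075}{4}$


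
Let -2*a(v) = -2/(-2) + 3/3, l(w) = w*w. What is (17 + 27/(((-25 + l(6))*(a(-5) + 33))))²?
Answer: 36132121/123904 ≈ 291.61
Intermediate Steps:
l(w) = w²
a(v) = -1 (a(v) = -(-2/(-2) + 3/3)/2 = -(-2*(-½) + 3*(⅓))/2 = -(1 + 1)/2 = -½*2 = -1)
(17 + 27/(((-25 + l(6))*(a(-5) + 33))))² = (17 + 27/(((-25 + 6²)*(-1 + 33))))² = (17 + 27/(((-25 + 36)*32)))² = (17 + 27/((11*32)))² = (17 + 27/352)² = (6011/352)² = 36132121/123904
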